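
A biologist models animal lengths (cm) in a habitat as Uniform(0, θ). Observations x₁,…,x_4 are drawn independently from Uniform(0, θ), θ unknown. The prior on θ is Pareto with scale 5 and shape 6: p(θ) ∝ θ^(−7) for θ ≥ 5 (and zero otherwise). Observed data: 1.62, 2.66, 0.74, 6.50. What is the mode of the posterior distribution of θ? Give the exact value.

The Uniform(0, θ) likelihood is θ^(−n) for θ ≥ max(xᵢ), zero otherwise. Here max(xᵢ) = 6.50.
Posterior ∝ θ^(−7) · θ^(−4) = θ^(−11) on θ ≥ max(5, 6.50) = 6.50.
This density is strictly decreasing in θ, so the posterior mode lies at the lower boundary of the support.

θ̂_MAP = 6.50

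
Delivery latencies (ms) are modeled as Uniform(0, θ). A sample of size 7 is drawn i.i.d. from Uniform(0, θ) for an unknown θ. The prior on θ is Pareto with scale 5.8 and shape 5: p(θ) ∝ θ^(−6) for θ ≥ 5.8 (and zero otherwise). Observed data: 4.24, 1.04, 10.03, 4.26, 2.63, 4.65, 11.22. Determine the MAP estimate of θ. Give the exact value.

The Uniform(0, θ) likelihood is θ^(−n) for θ ≥ max(xᵢ), zero otherwise. Here max(xᵢ) = 11.22.
Posterior ∝ θ^(−6) · θ^(−7) = θ^(−13) on θ ≥ max(5.8, 11.22) = 11.22.
This density is strictly decreasing in θ, so the posterior mode lies at the lower boundary of the support.

θ̂_MAP = 11.22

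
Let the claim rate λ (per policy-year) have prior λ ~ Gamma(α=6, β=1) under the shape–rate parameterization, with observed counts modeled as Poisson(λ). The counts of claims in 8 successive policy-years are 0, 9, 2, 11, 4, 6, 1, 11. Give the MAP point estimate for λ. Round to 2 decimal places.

λ̂_MAP = 5.44

Σxᵢ = 0+9+2+11+4+6+1+11 = 44, with n = 8.
Posterior ∝ λ^5e^(−1λ) · λ^44e^(−8λ) = λ^49e^(−9λ), i.e. Gamma(shape=50, rate=9).
The mode of a Gamma(a, b) with a ≥ 1 (shape–rate) is (a−1)/b = 49/9 ≈ 5.44.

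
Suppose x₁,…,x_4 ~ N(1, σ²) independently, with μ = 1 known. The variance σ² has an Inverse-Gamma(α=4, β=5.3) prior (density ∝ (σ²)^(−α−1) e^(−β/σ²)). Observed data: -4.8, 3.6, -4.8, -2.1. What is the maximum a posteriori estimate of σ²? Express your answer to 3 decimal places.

Sum of squared deviations about the known mean: SS = (-4.8−1)² + (3.6−1)² + (-4.8−1)² + (-2.1−1)² = 83.65.
The Normal likelihood contributes (σ²)^(−n/2) exp(−SS/(2σ²)), so the posterior is Inverse-Gamma(α + n/2, β + SS/2) = Inverse-Gamma(6, 47.125).
The mode of Inverse-Gamma(a, b) is b/(a+1) = 47.125/7 ≈ 6.732.

σ̂²_MAP = 6.732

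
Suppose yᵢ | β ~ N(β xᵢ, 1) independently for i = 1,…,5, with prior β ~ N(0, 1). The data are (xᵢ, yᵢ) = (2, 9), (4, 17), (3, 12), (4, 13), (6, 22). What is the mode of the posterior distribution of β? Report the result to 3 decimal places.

β̂_MAP = 3.732

log p(β | y) = −Σ(yᵢ − βxᵢ)²/(2·1) − β²/(2·1) + const.
Setting the derivative to zero: Σxᵢ(yᵢ − βxᵢ)/1 − β/1 = 0, so β = Σxᵢyᵢ / (Σxᵢ² + σ²/τ²).
Σxᵢyᵢ = 2·9 + 4·17 + 3·12 + 4·13 + 6·22 = 306; Σxᵢ² = 81; σ²/τ² = 1.
β̂_MAP = 306 / (81 + 1) = 306/82 ≈ 3.732.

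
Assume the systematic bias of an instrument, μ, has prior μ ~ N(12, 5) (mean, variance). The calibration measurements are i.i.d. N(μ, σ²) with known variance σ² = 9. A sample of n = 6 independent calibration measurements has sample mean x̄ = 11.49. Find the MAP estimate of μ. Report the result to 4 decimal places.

μ̂_MAP = 11.6077

n = 6, x̄ = 11.49.
For a Normal prior and Normal likelihood with known variance, the posterior is Normal; its mode equals its mean, the precision-weighted average.
Prior precision 1/σ₀² = 1/5 = 0.2; data precision n/σ² = 6/9 = 2/3.
μ̂ = (0.2·12 + (2/3)·11.49) / (0.2 + 2/3) = 10.06/(13/15) = 1509/130 ≈ 11.6077.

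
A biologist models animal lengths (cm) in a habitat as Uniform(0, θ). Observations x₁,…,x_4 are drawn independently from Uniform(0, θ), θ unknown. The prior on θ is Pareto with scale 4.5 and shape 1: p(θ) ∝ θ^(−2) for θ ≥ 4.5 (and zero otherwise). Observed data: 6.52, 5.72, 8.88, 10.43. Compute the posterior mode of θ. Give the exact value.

θ̂_MAP = 10.43

The Uniform(0, θ) likelihood is θ^(−n) for θ ≥ max(xᵢ), zero otherwise. Here max(xᵢ) = 10.43.
Posterior ∝ θ^(−2) · θ^(−4) = θ^(−6) on θ ≥ max(4.5, 10.43) = 10.43.
This density is strictly decreasing in θ, so the posterior mode lies at the lower boundary of the support.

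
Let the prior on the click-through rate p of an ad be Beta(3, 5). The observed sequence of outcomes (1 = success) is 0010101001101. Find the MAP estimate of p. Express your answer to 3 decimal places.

p̂_MAP = 0.421

Prior: Beta(3, 5).
Data: 6 successes in 13 trials (from the sequence). The binomial likelihood contributes p^6(1−p)^7, so the posterior is Beta(3+6, 5+7) = Beta(9, 12).
For Beta(a, b) with a, b > 1 the mode is (a−1)/(a+b−2) = 8/19 ≈ 0.421.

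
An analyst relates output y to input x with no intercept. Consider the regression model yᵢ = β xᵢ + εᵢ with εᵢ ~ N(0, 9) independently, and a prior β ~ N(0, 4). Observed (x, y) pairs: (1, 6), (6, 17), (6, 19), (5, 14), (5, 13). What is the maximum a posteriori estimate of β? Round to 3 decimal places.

β̂_MAP = 2.850

log p(β | y) = −Σ(yᵢ − βxᵢ)²/(2·9) − β²/(2·4) + const.
Setting the derivative to zero: Σxᵢ(yᵢ − βxᵢ)/9 − β/4 = 0, so β = Σxᵢyᵢ / (Σxᵢ² + σ²/τ²).
Σxᵢyᵢ = 1·6 + 6·17 + 6·19 + 5·14 + 5·13 = 357; Σxᵢ² = 123; σ²/τ² = 2.25.
β̂_MAP = 357 / (123 + 2.25) = 357/125.25 ≈ 2.850.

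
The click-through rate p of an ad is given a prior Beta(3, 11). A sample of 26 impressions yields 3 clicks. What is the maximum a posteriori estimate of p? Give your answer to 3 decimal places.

p̂_MAP = 0.132

Prior: Beta(3, 11).
Data: 3 successes in 26 trials. The binomial likelihood contributes p^3(1−p)^23, so the posterior is Beta(3+3, 11+23) = Beta(6, 34).
For Beta(a, b) with a, b > 1 the mode is (a−1)/(a+b−2) = 5/38 ≈ 0.132.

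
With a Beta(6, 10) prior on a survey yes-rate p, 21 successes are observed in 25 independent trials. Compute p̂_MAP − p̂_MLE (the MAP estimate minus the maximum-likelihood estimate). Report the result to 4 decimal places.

Posterior is Beta(27, 14); MAP = (27−1)/(41−2) = 26/39 ≈ 0.66667.
MLE ignores the prior: p̂_MLE = k/n = 21/25 ≈ 0.84000.
Difference = 26/39 − 21/25 = -13/75 ≈ -0.1733.

MAP − MLE = -0.1733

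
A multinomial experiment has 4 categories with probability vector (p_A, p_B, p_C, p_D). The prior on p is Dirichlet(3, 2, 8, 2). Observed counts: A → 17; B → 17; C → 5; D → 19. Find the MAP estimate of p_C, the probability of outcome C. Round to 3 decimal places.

The posterior is Dirichlet(αᵢ + nᵢ) = Dirichlet(20, 19, 13, 21).
For a Dirichlet(a₁,…,a_K) with all aᵢ > 1, the mode has j-th component (aⱼ − 1)/(Σaᵢ − K).
Here Σaᵢ = 73 and K = 4, so p_C = (13 − 1)/(73 − 4) = 12/69 ≈ 0.174.

MAP estimate of p_C = 0.174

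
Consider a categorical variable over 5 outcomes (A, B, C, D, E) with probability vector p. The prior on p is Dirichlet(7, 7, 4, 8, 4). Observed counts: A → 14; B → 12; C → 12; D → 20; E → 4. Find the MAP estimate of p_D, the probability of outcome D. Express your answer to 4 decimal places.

The posterior is Dirichlet(αᵢ + nᵢ) = Dirichlet(21, 19, 16, 28, 8).
For a Dirichlet(a₁,…,a_K) with all aᵢ > 1, the mode has j-th component (aⱼ − 1)/(Σaᵢ − K).
Here Σaᵢ = 92 and K = 5, so p_D = (28 − 1)/(92 − 5) = 27/87 ≈ 0.3103.

MAP estimate of p_D = 0.3103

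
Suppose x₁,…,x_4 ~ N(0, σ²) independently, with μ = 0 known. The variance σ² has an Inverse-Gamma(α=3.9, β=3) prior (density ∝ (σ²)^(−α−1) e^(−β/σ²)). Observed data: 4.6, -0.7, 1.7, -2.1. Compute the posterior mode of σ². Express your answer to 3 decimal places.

Sum of squared deviations about the known mean: SS = (4.6−0)² + (-0.7−0)² + (1.7−0)² + (-2.1−0)² = 28.95.
The Normal likelihood contributes (σ²)^(−n/2) exp(−SS/(2σ²)), so the posterior is Inverse-Gamma(α + n/2, β + SS/2) = Inverse-Gamma(5.9, 17.475).
The mode of Inverse-Gamma(a, b) is b/(a+1) = 17.475/6.9 ≈ 2.533.

σ̂²_MAP = 2.533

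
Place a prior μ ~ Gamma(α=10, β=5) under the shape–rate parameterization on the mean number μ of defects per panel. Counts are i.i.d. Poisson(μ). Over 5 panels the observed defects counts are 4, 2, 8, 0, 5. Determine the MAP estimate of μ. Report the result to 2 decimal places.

μ̂_MAP = 2.80

Σxᵢ = 4+2+8+0+5 = 19, with n = 5.
Posterior ∝ μ^9e^(−5μ) · μ^19e^(−5μ) = μ^28e^(−10μ), i.e. Gamma(shape=29, rate=10).
The mode of a Gamma(a, b) with a ≥ 1 (shape–rate) is (a−1)/b = 28/10 ≈ 2.80.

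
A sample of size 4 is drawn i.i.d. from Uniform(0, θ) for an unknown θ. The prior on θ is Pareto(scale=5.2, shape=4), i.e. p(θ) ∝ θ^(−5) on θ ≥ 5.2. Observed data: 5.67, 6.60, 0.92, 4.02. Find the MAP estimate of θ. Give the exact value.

The Uniform(0, θ) likelihood is θ^(−n) for θ ≥ max(xᵢ), zero otherwise. Here max(xᵢ) = 6.60.
Posterior ∝ θ^(−5) · θ^(−4) = θ^(−9) on θ ≥ max(5.2, 6.60) = 6.60.
This density is strictly decreasing in θ, so the posterior mode lies at the lower boundary of the support.

θ̂_MAP = 6.60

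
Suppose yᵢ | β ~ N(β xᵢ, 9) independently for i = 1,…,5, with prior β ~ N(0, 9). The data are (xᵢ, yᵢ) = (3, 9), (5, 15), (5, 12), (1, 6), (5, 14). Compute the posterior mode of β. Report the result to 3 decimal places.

β̂_MAP = 2.767

log p(β | y) = −Σ(yᵢ − βxᵢ)²/(2·9) − β²/(2·9) + const.
Setting the derivative to zero: Σxᵢ(yᵢ − βxᵢ)/9 − β/9 = 0, so β = Σxᵢyᵢ / (Σxᵢ² + σ²/τ²).
Σxᵢyᵢ = 3·9 + 5·15 + 5·12 + 1·6 + 5·14 = 238; Σxᵢ² = 85; σ²/τ² = 1.
β̂_MAP = 238 / (85 + 1) = 238/86 ≈ 2.767.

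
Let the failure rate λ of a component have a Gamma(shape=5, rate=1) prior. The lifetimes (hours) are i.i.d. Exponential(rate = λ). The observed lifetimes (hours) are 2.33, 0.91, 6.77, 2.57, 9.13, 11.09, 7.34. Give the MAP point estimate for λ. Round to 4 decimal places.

λ̂_MAP = 0.2674

The Exponential(rate=λ) likelihood is ∝ λ^n e^(−λΣtᵢ). Here n = 7 and Σtᵢ = 2.33 + 0.91 + 6.77 + 2.57 + 9.13 + 11.09 + 7.34 = 40.14.
Posterior ∝ λ^4e^(−1λ) · λ^7e^(−40.14λ) = λ^11e^(−41.14λ), i.e. Gamma(12, 41.14).
Mode = (a−1)/b = 11/41.14 ≈ 0.2674.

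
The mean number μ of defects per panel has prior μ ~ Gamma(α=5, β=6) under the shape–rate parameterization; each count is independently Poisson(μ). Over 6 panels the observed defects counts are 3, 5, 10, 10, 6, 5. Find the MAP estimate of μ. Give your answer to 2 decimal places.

μ̂_MAP = 3.58

Σxᵢ = 3+5+10+10+6+5 = 39, with n = 6.
Posterior ∝ μ^4e^(−6μ) · μ^39e^(−6μ) = μ^43e^(−12μ), i.e. Gamma(shape=44, rate=12).
The mode of a Gamma(a, b) with a ≥ 1 (shape–rate) is (a−1)/b = 43/12 ≈ 3.58.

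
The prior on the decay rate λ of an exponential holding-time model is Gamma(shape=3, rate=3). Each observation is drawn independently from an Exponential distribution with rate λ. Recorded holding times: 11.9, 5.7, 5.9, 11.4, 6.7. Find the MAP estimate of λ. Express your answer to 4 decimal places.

λ̂_MAP = 0.1570

The Exponential(rate=λ) likelihood is ∝ λ^n e^(−λΣtᵢ). Here n = 5 and Σtᵢ = 11.9 + 5.7 + 5.9 + 11.4 + 6.7 = 41.6.
Posterior ∝ λ^2e^(−3λ) · λ^5e^(−41.6λ) = λ^7e^(−44.6λ), i.e. Gamma(8, 44.6).
Mode = (a−1)/b = 7/44.6 ≈ 0.1570.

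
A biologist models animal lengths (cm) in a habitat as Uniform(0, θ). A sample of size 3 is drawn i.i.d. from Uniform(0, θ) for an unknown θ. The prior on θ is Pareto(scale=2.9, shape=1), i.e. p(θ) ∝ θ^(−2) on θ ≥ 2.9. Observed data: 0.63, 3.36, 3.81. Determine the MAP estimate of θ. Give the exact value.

θ̂_MAP = 3.81

The Uniform(0, θ) likelihood is θ^(−n) for θ ≥ max(xᵢ), zero otherwise. Here max(xᵢ) = 3.81.
Posterior ∝ θ^(−2) · θ^(−3) = θ^(−5) on θ ≥ max(2.9, 3.81) = 3.81.
This density is strictly decreasing in θ, so the posterior mode lies at the lower boundary of the support.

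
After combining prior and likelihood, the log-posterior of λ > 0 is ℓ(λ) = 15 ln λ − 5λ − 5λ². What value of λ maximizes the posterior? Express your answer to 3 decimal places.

ℓ'(λ) = 15/λ − 5 − 10λ. Setting this to zero and multiplying by λ: 10λ² + 5λ − 15 = 0.
λ = (−5 + √(5² + 4·10·15)) / (2·10) = (−5 + √625) / 20 = (−5 + 25)/20 = 1.
ℓ''(λ) = −15/λ² − 10 < 0, confirming a maximum.

λ̂_MAP = 1.000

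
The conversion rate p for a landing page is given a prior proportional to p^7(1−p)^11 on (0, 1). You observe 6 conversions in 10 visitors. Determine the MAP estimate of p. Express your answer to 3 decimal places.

p̂_MAP = 0.464

The prior density ∝ p^7(1−p)^11 is the kernel of Beta(8, 12).
Data: 6 successes in 10 trials. The binomial likelihood contributes p^6(1−p)^4, so the posterior is Beta(8+6, 12+4) = Beta(14, 16).
For Beta(a, b) with a, b > 1 the mode is (a−1)/(a+b−2) = 13/28 ≈ 0.464.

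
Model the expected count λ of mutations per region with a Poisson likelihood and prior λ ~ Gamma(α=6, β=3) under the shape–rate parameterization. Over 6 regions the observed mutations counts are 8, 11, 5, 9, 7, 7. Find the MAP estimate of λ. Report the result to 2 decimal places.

λ̂_MAP = 5.78

Σxᵢ = 8+11+5+9+7+7 = 47, with n = 6.
Posterior ∝ λ^5e^(−3λ) · λ^47e^(−6λ) = λ^52e^(−9λ), i.e. Gamma(shape=53, rate=9).
The mode of a Gamma(a, b) with a ≥ 1 (shape–rate) is (a−1)/b = 52/9 ≈ 5.78.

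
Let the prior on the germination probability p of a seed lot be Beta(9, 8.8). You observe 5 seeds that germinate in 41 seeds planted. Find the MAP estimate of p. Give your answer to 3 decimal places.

Prior: Beta(9, 8.8).
Data: 5 successes in 41 trials. The binomial likelihood contributes p^5(1−p)^36, so the posterior is Beta(9+5, 8.8+36) = Beta(14, 44.8).
For Beta(a, b) with a, b > 1 the mode is (a−1)/(a+b−2) = 13/56.8 ≈ 0.229.

p̂_MAP = 0.229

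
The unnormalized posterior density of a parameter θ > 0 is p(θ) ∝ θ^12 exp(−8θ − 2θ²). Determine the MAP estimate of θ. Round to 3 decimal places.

θ̂_MAP = 1.000

ℓ'(θ) = 12/θ − 8 − 4θ. Setting this to zero and multiplying by θ: 4θ² + 8θ − 12 = 0.
θ = (−8 + √(8² + 4·4·12)) / (2·4) = (−8 + √256) / 8 = (−8 + 16)/8 = 1.
ℓ''(θ) = −12/θ² − 4 < 0, confirming a maximum.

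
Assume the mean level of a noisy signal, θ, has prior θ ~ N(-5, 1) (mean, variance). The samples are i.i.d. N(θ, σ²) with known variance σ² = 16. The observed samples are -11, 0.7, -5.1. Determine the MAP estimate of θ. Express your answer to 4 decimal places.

n = 3; x̄ = ((-11) + 0.7 + (-5.1))/3 = -15.4/3 = -77/15 ≈ -5.1333.
For a Normal prior and Normal likelihood with known variance, the posterior is Normal; its mode equals its mean, the precision-weighted average.
Prior precision 1/σ₀² = 1/1 = 1; data precision n/σ² = 3/16 = 0.1875.
θ̂ = (1·(-5) + 0.1875·(-77/15)) / (1 + 0.1875) = (-5.9625)/1.1875 = -477/95 ≈ -5.0211.

θ̂_MAP = -5.0211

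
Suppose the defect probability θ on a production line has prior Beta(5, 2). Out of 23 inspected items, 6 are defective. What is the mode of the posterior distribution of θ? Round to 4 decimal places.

Prior: Beta(5, 2).
Data: 6 successes in 23 trials. The binomial likelihood contributes θ^6(1−θ)^17, so the posterior is Beta(5+6, 2+17) = Beta(11, 19).
For Beta(a, b) with a, b > 1 the mode is (a−1)/(a+b−2) = 10/28 ≈ 0.3571.

θ̂_MAP = 0.3571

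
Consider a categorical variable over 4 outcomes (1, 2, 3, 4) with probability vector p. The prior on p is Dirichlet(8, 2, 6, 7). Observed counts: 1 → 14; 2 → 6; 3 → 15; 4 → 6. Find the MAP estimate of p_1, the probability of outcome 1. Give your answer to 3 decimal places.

The posterior is Dirichlet(αᵢ + nᵢ) = Dirichlet(22, 8, 21, 13).
For a Dirichlet(a₁,…,a_K) with all aᵢ > 1, the mode has j-th component (aⱼ − 1)/(Σaᵢ − K).
Here Σaᵢ = 64 and K = 4, so p_1 = (22 − 1)/(64 − 4) = 21/60 ≈ 0.350.

MAP estimate: 0.350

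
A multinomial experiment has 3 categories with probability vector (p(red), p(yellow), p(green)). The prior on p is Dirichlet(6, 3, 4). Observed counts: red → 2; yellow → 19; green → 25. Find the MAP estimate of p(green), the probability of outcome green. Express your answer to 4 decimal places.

The posterior is Dirichlet(αᵢ + nᵢ) = Dirichlet(8, 22, 29).
For a Dirichlet(a₁,…,a_K) with all aᵢ > 1, the mode has j-th component (aⱼ − 1)/(Σaᵢ − K).
Here Σaᵢ = 59 and K = 3, so p(green) = (29 − 1)/(59 − 3) = 28/56 ≈ 0.5000.

MAP estimate of p(green) = 0.5000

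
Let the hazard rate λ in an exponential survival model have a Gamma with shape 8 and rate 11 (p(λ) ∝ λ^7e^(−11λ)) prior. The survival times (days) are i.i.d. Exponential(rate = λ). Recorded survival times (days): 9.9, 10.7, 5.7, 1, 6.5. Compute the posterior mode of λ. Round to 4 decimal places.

The Exponential(rate=λ) likelihood is ∝ λ^n e^(−λΣtᵢ). Here n = 5 and Σtᵢ = 9.9 + 10.7 + 5.7 + 1 + 6.5 = 33.8.
Posterior ∝ λ^7e^(−11λ) · λ^5e^(−33.8λ) = λ^12e^(−44.8λ), i.e. Gamma(13, 44.8).
Mode = (a−1)/b = 12/44.8 ≈ 0.2679.

λ̂_MAP = 0.2679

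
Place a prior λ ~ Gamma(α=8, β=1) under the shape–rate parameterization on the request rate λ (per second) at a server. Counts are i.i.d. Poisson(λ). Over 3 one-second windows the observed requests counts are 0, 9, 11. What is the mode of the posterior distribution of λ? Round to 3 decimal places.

λ̂_MAP = 6.750

Σxᵢ = 0+9+11 = 20, with n = 3.
Posterior ∝ λ^7e^(−1λ) · λ^20e^(−3λ) = λ^27e^(−4λ), i.e. Gamma(shape=28, rate=4).
The mode of a Gamma(a, b) with a ≥ 1 (shape–rate) is (a−1)/b = 27/4 ≈ 6.750.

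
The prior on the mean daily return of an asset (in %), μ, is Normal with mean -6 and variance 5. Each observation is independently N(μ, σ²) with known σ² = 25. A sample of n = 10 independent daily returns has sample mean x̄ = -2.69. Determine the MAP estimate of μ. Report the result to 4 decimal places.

n = 10, x̄ = -2.69.
For a Normal prior and Normal likelihood with known variance, the posterior is Normal; its mode equals its mean, the precision-weighted average.
Prior precision 1/σ₀² = 1/5 = 0.2; data precision n/σ² = 10/25 = 0.4.
μ̂ = (0.2·(-6) + 0.4·(-2.69)) / (0.2 + 0.4) = (-2.276)/0.6 = -569/150 ≈ -3.7933.

μ̂_MAP = -3.7933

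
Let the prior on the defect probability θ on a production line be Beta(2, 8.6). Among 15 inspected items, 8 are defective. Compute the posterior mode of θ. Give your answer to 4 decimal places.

θ̂_MAP = 0.3814

Prior: Beta(2, 8.6).
Data: 8 successes in 15 trials. The binomial likelihood contributes θ^8(1−θ)^7, so the posterior is Beta(2+8, 8.6+7) = Beta(10, 15.6).
For Beta(a, b) with a, b > 1 the mode is (a−1)/(a+b−2) = 9/23.6 ≈ 0.3814.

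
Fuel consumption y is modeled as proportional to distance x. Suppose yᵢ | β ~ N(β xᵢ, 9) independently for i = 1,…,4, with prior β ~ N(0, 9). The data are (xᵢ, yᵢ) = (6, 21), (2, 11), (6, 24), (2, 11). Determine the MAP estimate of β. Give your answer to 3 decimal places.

β̂_MAP = 3.877

log p(β | y) = −Σ(yᵢ − βxᵢ)²/(2·9) − β²/(2·9) + const.
Setting the derivative to zero: Σxᵢ(yᵢ − βxᵢ)/9 − β/9 = 0, so β = Σxᵢyᵢ / (Σxᵢ² + σ²/τ²).
Σxᵢyᵢ = 6·21 + 2·11 + 6·24 + 2·11 = 314; Σxᵢ² = 80; σ²/τ² = 1.
β̂_MAP = 314 / (80 + 1) = 314/81 ≈ 3.877.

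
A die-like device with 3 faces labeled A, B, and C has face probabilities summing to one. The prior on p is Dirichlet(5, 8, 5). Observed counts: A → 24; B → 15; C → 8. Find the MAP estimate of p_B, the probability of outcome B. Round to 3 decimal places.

MAP estimate of p_B = 0.355

The posterior is Dirichlet(αᵢ + nᵢ) = Dirichlet(29, 23, 13).
For a Dirichlet(a₁,…,a_K) with all aᵢ > 1, the mode has j-th component (aⱼ − 1)/(Σaᵢ − K).
Here Σaᵢ = 65 and K = 3, so p_B = (23 − 1)/(65 − 3) = 22/62 ≈ 0.355.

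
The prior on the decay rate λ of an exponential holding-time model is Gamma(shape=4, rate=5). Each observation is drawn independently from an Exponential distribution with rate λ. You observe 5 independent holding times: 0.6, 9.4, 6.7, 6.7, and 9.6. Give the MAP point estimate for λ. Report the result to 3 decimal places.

λ̂_MAP = 0.211

The Exponential(rate=λ) likelihood is ∝ λ^n e^(−λΣtᵢ). Here n = 5 and Σtᵢ = 0.6 + 9.4 + 6.7 + 6.7 + 9.6 = 33.
Posterior ∝ λ^3e^(−5λ) · λ^5e^(−33λ) = λ^8e^(−38λ), i.e. Gamma(9, 38).
Mode = (a−1)/b = 8/38 ≈ 0.211.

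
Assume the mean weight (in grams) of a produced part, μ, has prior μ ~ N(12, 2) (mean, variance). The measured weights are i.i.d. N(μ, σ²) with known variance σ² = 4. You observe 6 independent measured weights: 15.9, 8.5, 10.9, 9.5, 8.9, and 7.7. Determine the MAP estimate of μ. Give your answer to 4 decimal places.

n = 6; x̄ = (15.9 + 8.5 + 10.9 + 9.5 + 8.9 + 7.7)/6 = 61.4/6 = 307/30 ≈ 10.2333.
For a Normal prior and Normal likelihood with known variance, the posterior is Normal; its mode equals its mean, the precision-weighted average.
Prior precision 1/σ₀² = 1/2 = 0.5; data precision n/σ² = 6/4 = 1.5.
μ̂ = (0.5·12 + 1.5·(307/30)) / (0.5 + 1.5) = 21.35/2 = 10.6750.

μ̂_MAP = 10.6750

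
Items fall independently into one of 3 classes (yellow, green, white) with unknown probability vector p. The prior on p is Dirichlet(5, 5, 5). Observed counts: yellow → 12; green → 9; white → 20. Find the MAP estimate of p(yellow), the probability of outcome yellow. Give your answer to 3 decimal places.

MAP estimate of p(yellow) = 0.302

The posterior is Dirichlet(αᵢ + nᵢ) = Dirichlet(17, 14, 25).
For a Dirichlet(a₁,…,a_K) with all aᵢ > 1, the mode has j-th component (aⱼ − 1)/(Σaᵢ − K).
Here Σaᵢ = 56 and K = 3, so p(yellow) = (17 − 1)/(56 − 3) = 16/53 ≈ 0.302.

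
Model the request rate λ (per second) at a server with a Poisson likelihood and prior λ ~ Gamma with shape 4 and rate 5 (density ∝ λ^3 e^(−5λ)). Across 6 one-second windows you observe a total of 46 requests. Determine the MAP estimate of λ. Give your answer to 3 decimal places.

Σxᵢ = 46, n = 6.
Posterior ∝ λ^3e^(−5λ) · λ^46e^(−6λ) = λ^49e^(−11λ), i.e. Gamma(shape=50, rate=11).
The mode of a Gamma(a, b) with a ≥ 1 (shape–rate) is (a−1)/b = 49/11 ≈ 4.455.

λ̂_MAP = 4.455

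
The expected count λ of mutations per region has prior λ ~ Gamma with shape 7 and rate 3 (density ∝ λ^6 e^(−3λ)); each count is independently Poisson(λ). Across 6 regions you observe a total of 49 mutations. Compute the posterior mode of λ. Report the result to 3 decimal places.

λ̂_MAP = 6.111

Σxᵢ = 49, n = 6.
Posterior ∝ λ^6e^(−3λ) · λ^49e^(−6λ) = λ^55e^(−9λ), i.e. Gamma(shape=56, rate=9).
The mode of a Gamma(a, b) with a ≥ 1 (shape–rate) is (a−1)/b = 55/9 ≈ 6.111.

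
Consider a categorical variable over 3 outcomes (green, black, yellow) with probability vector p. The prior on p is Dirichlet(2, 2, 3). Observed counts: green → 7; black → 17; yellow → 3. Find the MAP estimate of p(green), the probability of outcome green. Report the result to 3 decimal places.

MAP estimate of p(green) = 0.258

The posterior is Dirichlet(αᵢ + nᵢ) = Dirichlet(9, 19, 6).
For a Dirichlet(a₁,…,a_K) with all aᵢ > 1, the mode has j-th component (aⱼ − 1)/(Σaᵢ − K).
Here Σaᵢ = 34 and K = 3, so p(green) = (9 − 1)/(34 − 3) = 8/31 ≈ 0.258.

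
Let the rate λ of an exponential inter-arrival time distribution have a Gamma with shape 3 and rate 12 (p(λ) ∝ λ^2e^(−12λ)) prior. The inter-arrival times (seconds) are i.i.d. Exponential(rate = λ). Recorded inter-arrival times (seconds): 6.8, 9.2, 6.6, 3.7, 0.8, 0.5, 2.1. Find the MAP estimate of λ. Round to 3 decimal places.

The Exponential(rate=λ) likelihood is ∝ λ^n e^(−λΣtᵢ). Here n = 7 and Σtᵢ = 6.8 + 9.2 + 6.6 + 3.7 + 0.8 + 0.5 + 2.1 = 29.7.
Posterior ∝ λ^2e^(−12λ) · λ^7e^(−29.7λ) = λ^9e^(−41.7λ), i.e. Gamma(10, 41.7).
Mode = (a−1)/b = 9/41.7 ≈ 0.216.

λ̂_MAP = 0.216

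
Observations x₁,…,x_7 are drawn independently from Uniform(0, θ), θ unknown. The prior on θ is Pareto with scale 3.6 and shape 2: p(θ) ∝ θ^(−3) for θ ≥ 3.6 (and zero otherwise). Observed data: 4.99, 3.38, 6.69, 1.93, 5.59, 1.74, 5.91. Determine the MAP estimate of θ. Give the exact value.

The Uniform(0, θ) likelihood is θ^(−n) for θ ≥ max(xᵢ), zero otherwise. Here max(xᵢ) = 6.69.
Posterior ∝ θ^(−3) · θ^(−7) = θ^(−10) on θ ≥ max(3.6, 6.69) = 6.69.
This density is strictly decreasing in θ, so the posterior mode lies at the lower boundary of the support.

θ̂_MAP = 6.69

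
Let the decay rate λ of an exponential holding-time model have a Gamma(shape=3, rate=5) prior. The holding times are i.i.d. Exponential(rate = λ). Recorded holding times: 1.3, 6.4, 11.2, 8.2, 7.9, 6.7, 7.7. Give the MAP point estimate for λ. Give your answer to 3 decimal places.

The Exponential(rate=λ) likelihood is ∝ λ^n e^(−λΣtᵢ). Here n = 7 and Σtᵢ = 1.3 + 6.4 + 11.2 + 8.2 + 7.9 + 6.7 + 7.7 = 49.4.
Posterior ∝ λ^2e^(−5λ) · λ^7e^(−49.4λ) = λ^9e^(−54.4λ), i.e. Gamma(10, 54.4).
Mode = (a−1)/b = 9/54.4 ≈ 0.165.

λ̂_MAP = 0.165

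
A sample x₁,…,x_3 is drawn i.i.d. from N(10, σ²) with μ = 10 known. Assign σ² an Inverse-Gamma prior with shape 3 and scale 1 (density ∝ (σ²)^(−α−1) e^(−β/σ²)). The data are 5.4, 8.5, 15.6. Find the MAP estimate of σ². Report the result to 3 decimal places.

Sum of squared deviations about the known mean: SS = (5.4−10)² + (8.5−10)² + (15.6−10)² = 54.77.
The Normal likelihood contributes (σ²)^(−n/2) exp(−SS/(2σ²)), so the posterior is Inverse-Gamma(α + n/2, β + SS/2) = Inverse-Gamma(4.5, 28.385).
The mode of Inverse-Gamma(a, b) is b/(a+1) = 28.385/5.5 ≈ 5.161.

σ̂²_MAP = 5.161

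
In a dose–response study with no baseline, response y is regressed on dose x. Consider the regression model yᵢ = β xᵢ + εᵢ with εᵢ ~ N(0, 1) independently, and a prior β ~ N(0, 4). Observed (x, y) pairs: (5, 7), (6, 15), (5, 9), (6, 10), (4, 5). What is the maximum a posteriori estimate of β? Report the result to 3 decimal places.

log p(β | y) = −Σ(yᵢ − βxᵢ)²/(2·1) − β²/(2·4) + const.
Setting the derivative to zero: Σxᵢ(yᵢ − βxᵢ)/1 − β/4 = 0, so β = Σxᵢyᵢ / (Σxᵢ² + σ²/τ²).
Σxᵢyᵢ = 5·7 + 6·15 + 5·9 + 6·10 + 4·5 = 250; Σxᵢ² = 138; σ²/τ² = 0.25.
β̂_MAP = 250 / (138 + 0.25) = 250/138.25 ≈ 1.808.

β̂_MAP = 1.808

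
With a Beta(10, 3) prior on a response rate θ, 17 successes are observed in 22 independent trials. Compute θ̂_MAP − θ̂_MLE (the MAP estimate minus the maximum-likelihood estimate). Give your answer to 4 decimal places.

MAP − MLE = 0.0152

Posterior is Beta(27, 8); MAP = (27−1)/(35−2) = 26/33 ≈ 0.78788.
MLE ignores the prior: θ̂_MLE = k/n = 17/22 ≈ 0.77273.
Difference = 26/33 − 17/22 = 1/66 ≈ 0.0152.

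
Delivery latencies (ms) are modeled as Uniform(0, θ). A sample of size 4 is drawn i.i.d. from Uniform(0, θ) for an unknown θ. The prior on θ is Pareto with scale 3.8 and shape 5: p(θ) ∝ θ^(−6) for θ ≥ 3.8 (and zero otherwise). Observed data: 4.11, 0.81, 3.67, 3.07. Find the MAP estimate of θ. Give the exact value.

The Uniform(0, θ) likelihood is θ^(−n) for θ ≥ max(xᵢ), zero otherwise. Here max(xᵢ) = 4.11.
Posterior ∝ θ^(−6) · θ^(−4) = θ^(−10) on θ ≥ max(3.8, 4.11) = 4.11.
This density is strictly decreasing in θ, so the posterior mode lies at the lower boundary of the support.

θ̂_MAP = 4.11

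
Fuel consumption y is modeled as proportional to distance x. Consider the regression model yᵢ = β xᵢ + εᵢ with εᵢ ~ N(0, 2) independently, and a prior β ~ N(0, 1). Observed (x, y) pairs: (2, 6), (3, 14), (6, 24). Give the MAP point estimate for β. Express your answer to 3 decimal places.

log p(β | y) = −Σ(yᵢ − βxᵢ)²/(2·2) − β²/(2·1) + const.
Setting the derivative to zero: Σxᵢ(yᵢ − βxᵢ)/2 − β/1 = 0, so β = Σxᵢyᵢ / (Σxᵢ² + σ²/τ²).
Σxᵢyᵢ = 2·6 + 3·14 + 6·24 = 198; Σxᵢ² = 49; σ²/τ² = 2.
β̂_MAP = 198 / (49 + 2) = 198/51 ≈ 3.882.

β̂_MAP = 3.882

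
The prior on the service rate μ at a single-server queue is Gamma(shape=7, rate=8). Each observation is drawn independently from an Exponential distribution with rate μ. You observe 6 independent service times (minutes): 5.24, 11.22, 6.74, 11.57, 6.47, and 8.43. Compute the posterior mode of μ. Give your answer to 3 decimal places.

μ̂_MAP = 0.208

The Exponential(rate=μ) likelihood is ∝ μ^n e^(−μΣtᵢ). Here n = 6 and Σtᵢ = 5.24 + 11.22 + 6.74 + 11.57 + 6.47 + 8.43 = 49.67.
Posterior ∝ μ^6e^(−8μ) · μ^6e^(−49.67μ) = μ^12e^(−57.67μ), i.e. Gamma(13, 57.67).
Mode = (a−1)/b = 12/57.67 ≈ 0.208.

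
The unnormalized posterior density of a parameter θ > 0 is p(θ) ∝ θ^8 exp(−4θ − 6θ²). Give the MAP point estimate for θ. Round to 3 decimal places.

θ̂_MAP = 0.667

ℓ'(θ) = 8/θ − 4 − 12θ. Setting this to zero and multiplying by θ: 12θ² + 4θ − 8 = 0.
θ = (−4 + √(4² + 4·12·8)) / (2·12) = (−4 + √400) / 24 = (−4 + 20)/24 = 2/3.
ℓ''(θ) = −8/θ² − 12 < 0, confirming a maximum.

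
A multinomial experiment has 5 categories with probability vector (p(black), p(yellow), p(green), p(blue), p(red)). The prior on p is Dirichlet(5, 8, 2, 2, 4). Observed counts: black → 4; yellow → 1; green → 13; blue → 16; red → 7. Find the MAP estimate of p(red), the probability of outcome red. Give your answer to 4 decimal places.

The posterior is Dirichlet(αᵢ + nᵢ) = Dirichlet(9, 9, 15, 18, 11).
For a Dirichlet(a₁,…,a_K) with all aᵢ > 1, the mode has j-th component (aⱼ − 1)/(Σaᵢ − K).
Here Σaᵢ = 62 and K = 5, so p(red) = (11 − 1)/(62 − 5) = 10/57 ≈ 0.1754.

MAP estimate of p(red) = 0.1754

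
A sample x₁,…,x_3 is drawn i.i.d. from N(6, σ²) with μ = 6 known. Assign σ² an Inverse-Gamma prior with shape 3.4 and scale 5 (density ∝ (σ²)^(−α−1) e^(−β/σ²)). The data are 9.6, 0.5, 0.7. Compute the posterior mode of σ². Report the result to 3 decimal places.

Sum of squared deviations about the known mean: SS = (9.6−6)² + (0.5−6)² + (0.7−6)² = 71.3.
The Normal likelihood contributes (σ²)^(−n/2) exp(−SS/(2σ²)), so the posterior is Inverse-Gamma(α + n/2, β + SS/2) = Inverse-Gamma(4.9, 40.65).
The mode of Inverse-Gamma(a, b) is b/(a+1) = 40.65/5.9 ≈ 6.890.

σ̂²_MAP = 6.890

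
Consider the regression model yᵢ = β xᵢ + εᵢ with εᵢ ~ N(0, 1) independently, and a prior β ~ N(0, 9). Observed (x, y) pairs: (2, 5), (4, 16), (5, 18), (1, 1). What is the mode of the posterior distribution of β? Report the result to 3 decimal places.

log p(β | y) = −Σ(yᵢ − βxᵢ)²/(2·1) − β²/(2·9) + const.
Setting the derivative to zero: Σxᵢ(yᵢ − βxᵢ)/1 − β/9 = 0, so β = Σxᵢyᵢ / (Σxᵢ² + σ²/τ²).
Σxᵢyᵢ = 2·5 + 4·16 + 5·18 + 1·1 = 165; Σxᵢ² = 46; σ²/τ² = 1/9.
β̂_MAP = 165 / (46 + 1/9) = 165/(415/9) = 297/83 ≈ 3.578.

β̂_MAP = 3.578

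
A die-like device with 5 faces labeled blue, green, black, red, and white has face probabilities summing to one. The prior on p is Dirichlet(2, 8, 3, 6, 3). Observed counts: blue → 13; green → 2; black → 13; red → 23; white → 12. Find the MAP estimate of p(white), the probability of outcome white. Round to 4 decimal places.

The posterior is Dirichlet(αᵢ + nᵢ) = Dirichlet(15, 10, 16, 29, 15).
For a Dirichlet(a₁,…,a_K) with all aᵢ > 1, the mode has j-th component (aⱼ − 1)/(Σaᵢ − K).
Here Σaᵢ = 85 and K = 5, so p(white) = (15 − 1)/(85 − 5) = 14/80 ≈ 0.1750.

MAP estimate of p(white) = 0.1750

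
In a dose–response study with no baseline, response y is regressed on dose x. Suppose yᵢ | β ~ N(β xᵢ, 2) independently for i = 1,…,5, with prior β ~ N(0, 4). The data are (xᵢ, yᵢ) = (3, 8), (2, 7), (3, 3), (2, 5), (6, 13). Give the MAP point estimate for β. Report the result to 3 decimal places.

log p(β | y) = −Σ(yᵢ − βxᵢ)²/(2·2) − β²/(2·4) + const.
Setting the derivative to zero: Σxᵢ(yᵢ − βxᵢ)/2 − β/4 = 0, so β = Σxᵢyᵢ / (Σxᵢ² + σ²/τ²).
Σxᵢyᵢ = 3·8 + 2·7 + 3·3 + 2·5 + 6·13 = 135; Σxᵢ² = 62; σ²/τ² = 0.5.
β̂_MAP = 135 / (62 + 0.5) = 135/62.5 ≈ 2.160.

β̂_MAP = 2.160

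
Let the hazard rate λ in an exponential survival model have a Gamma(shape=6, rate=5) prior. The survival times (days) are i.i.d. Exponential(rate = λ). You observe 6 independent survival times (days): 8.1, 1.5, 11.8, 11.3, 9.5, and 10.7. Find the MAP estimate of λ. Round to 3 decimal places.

λ̂_MAP = 0.190

The Exponential(rate=λ) likelihood is ∝ λ^n e^(−λΣtᵢ). Here n = 6 and Σtᵢ = 8.1 + 1.5 + 11.8 + 11.3 + 9.5 + 10.7 = 52.9.
Posterior ∝ λ^5e^(−5λ) · λ^6e^(−52.9λ) = λ^11e^(−57.9λ), i.e. Gamma(12, 57.9).
Mode = (a−1)/b = 11/57.9 ≈ 0.190.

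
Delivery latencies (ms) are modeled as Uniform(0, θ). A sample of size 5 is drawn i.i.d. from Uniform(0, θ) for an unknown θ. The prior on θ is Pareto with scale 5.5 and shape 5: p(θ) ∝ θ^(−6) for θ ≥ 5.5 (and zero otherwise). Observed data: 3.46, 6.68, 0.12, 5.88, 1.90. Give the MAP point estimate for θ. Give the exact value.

The Uniform(0, θ) likelihood is θ^(−n) for θ ≥ max(xᵢ), zero otherwise. Here max(xᵢ) = 6.68.
Posterior ∝ θ^(−6) · θ^(−5) = θ^(−11) on θ ≥ max(5.5, 6.68) = 6.68.
This density is strictly decreasing in θ, so the posterior mode lies at the lower boundary of the support.

θ̂_MAP = 6.68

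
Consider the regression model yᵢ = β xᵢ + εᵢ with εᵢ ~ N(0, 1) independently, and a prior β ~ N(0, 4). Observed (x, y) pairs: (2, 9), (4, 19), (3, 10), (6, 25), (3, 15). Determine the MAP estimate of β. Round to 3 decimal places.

β̂_MAP = 4.296

log p(β | y) = −Σ(yᵢ − βxᵢ)²/(2·1) − β²/(2·4) + const.
Setting the derivative to zero: Σxᵢ(yᵢ − βxᵢ)/1 − β/4 = 0, so β = Σxᵢyᵢ / (Σxᵢ² + σ²/τ²).
Σxᵢyᵢ = 2·9 + 4·19 + 3·10 + 6·25 + 3·15 = 319; Σxᵢ² = 74; σ²/τ² = 0.25.
β̂_MAP = 319 / (74 + 0.25) = 319/74.25 ≈ 4.296.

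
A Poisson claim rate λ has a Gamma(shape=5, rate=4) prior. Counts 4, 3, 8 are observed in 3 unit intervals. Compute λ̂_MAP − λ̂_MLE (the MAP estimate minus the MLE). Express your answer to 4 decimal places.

Σxᵢ = 15. Posterior is Gamma(20, 7); MAP = (20−1)/7 = 19/7 ≈ 2.71429.
MLE = x̄ = 15/3 ≈ 5.00000.
Difference = 19/7 − 15/3 = -16/7 ≈ -2.2857.

MAP − MLE = -2.2857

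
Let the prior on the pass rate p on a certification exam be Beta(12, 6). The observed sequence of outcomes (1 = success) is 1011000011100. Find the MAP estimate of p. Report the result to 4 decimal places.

p̂_MAP = 0.5862

Prior: Beta(12, 6).
Data: 6 successes in 13 trials (from the sequence). The binomial likelihood contributes p^6(1−p)^7, so the posterior is Beta(12+6, 6+7) = Beta(18, 13).
For Beta(a, b) with a, b > 1 the mode is (a−1)/(a+b−2) = 17/29 ≈ 0.5862.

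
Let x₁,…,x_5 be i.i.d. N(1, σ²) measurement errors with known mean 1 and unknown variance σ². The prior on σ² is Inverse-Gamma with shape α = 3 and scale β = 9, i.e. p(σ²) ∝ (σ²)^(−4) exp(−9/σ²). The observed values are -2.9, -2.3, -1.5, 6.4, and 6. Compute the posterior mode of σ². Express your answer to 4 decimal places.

Sum of squared deviations about the known mean: SS = (-2.9−1)² + (-2.3−1)² + (-1.5−1)² + (6.4−1)² + (6−1)² = 86.51.
The Normal likelihood contributes (σ²)^(−n/2) exp(−SS/(2σ²)), so the posterior is Inverse-Gamma(α + n/2, β + SS/2) = Inverse-Gamma(5.5, 52.255).
The mode of Inverse-Gamma(a, b) is b/(a+1) = 52.255/6.5 ≈ 8.0392.

σ̂²_MAP = 8.0392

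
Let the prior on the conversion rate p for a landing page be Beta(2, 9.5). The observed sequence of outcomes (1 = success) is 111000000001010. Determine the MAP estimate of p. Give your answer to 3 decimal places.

p̂_MAP = 0.245

Prior: Beta(2, 9.5).
Data: 5 successes in 15 trials (from the sequence). The binomial likelihood contributes p^5(1−p)^10, so the posterior is Beta(2+5, 9.5+10) = Beta(7, 19.5).
For Beta(a, b) with a, b > 1 the mode is (a−1)/(a+b−2) = 6/24.5 ≈ 0.245.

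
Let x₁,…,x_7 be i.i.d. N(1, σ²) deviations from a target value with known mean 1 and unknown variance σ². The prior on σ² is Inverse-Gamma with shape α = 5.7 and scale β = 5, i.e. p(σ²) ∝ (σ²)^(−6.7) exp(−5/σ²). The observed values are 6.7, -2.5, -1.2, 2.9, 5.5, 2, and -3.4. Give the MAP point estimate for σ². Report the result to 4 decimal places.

σ̂²_MAP = 5.0882

Sum of squared deviations about the known mean: SS = (6.7−1)² + (-2.5−1)² + (-1.2−1)² + (2.9−1)² + (5.5−1)² + (2−1)² + (-3.4−1)² = 93.8.
The Normal likelihood contributes (σ²)^(−n/2) exp(−SS/(2σ²)), so the posterior is Inverse-Gamma(α + n/2, β + SS/2) = Inverse-Gamma(9.2, 51.9).
The mode of Inverse-Gamma(a, b) is b/(a+1) = 51.9/10.2 ≈ 5.0882.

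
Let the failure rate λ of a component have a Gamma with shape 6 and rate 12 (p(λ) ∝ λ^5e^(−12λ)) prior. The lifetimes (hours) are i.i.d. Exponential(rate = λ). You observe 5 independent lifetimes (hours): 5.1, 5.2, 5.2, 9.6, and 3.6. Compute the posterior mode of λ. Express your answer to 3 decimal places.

λ̂_MAP = 0.246

The Exponential(rate=λ) likelihood is ∝ λ^n e^(−λΣtᵢ). Here n = 5 and Σtᵢ = 5.1 + 5.2 + 5.2 + 9.6 + 3.6 = 28.7.
Posterior ∝ λ^5e^(−12λ) · λ^5e^(−28.7λ) = λ^10e^(−40.7λ), i.e. Gamma(11, 40.7).
Mode = (a−1)/b = 10/40.7 ≈ 0.246.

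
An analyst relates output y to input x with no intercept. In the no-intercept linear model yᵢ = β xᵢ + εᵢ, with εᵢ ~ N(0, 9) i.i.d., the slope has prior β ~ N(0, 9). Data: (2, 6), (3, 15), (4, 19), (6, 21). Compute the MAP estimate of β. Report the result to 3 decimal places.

β̂_MAP = 3.924

log p(β | y) = −Σ(yᵢ − βxᵢ)²/(2·9) − β²/(2·9) + const.
Setting the derivative to zero: Σxᵢ(yᵢ − βxᵢ)/9 − β/9 = 0, so β = Σxᵢyᵢ / (Σxᵢ² + σ²/τ²).
Σxᵢyᵢ = 2·6 + 3·15 + 4·19 + 6·21 = 259; Σxᵢ² = 65; σ²/τ² = 1.
β̂_MAP = 259 / (65 + 1) = 259/66 ≈ 3.924.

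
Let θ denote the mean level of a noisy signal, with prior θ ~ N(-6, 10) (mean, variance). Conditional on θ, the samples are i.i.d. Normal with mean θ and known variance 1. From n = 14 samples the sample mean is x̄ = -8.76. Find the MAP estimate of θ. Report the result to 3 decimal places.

n = 14, x̄ = -8.76.
For a Normal prior and Normal likelihood with known variance, the posterior is Normal; its mode equals its mean, the precision-weighted average.
Prior precision 1/σ₀² = 1/10 = 0.1; data precision n/σ² = 14/1 = 14.
θ̂ = (0.1·(-6) + 14·(-8.76)) / (0.1 + 14) = (-123.24)/14.1 = -2054/235 ≈ -8.740.

θ̂_MAP = -8.740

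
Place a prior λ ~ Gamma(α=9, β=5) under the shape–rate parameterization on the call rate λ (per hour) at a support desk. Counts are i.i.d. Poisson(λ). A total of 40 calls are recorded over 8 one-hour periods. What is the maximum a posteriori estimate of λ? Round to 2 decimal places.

λ̂_MAP = 3.69

Σxᵢ = 40, n = 8.
Posterior ∝ λ^8e^(−5λ) · λ^40e^(−8λ) = λ^48e^(−13λ), i.e. Gamma(shape=49, rate=13).
The mode of a Gamma(a, b) with a ≥ 1 (shape–rate) is (a−1)/b = 48/13 ≈ 3.69.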